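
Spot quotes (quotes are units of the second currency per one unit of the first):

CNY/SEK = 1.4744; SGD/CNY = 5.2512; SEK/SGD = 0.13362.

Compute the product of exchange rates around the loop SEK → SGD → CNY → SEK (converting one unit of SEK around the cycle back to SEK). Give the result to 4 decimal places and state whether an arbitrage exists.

1.0345 (arbitrage exists)

Around SEK → SGD → CNY → SEK: 1 × 0.13362 × 5.2512 × 1.4744 = 1.034535
Product > 1; profitable direction is SEK → SGD → CNY → SEK.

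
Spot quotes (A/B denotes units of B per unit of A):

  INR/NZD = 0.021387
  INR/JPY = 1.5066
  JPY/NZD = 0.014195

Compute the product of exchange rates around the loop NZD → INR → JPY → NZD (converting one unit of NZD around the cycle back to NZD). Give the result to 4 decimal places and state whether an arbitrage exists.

1.0000 (no arbitrage)

Around NZD → INR → JPY → NZD: 1 ÷ 0.021387 × 1.5066 × 0.014195 = 0.999962
Product ≈ 1 (deviation 0.004%, within rounding noise).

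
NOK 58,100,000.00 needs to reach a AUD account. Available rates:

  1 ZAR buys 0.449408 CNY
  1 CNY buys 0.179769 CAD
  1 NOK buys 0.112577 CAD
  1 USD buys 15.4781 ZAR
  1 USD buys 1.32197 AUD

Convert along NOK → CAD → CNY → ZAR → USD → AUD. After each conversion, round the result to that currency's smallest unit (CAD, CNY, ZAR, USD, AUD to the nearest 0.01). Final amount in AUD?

NOK 58,100,000.00 × 0.112577 = CAD 6,540,723.70
CAD 6,540,723.70 ÷ 0.179769 = CNY 36,384,046.75
CNY 36,384,046.75 ÷ 0.449408 = ZAR 80,959,944.53
ZAR 80,959,944.53 ÷ 15.4781 = USD 5,230,612.58
USD 5,230,612.58 × 1.32197 = AUD 6,914,712.91

AUD 6,914,712.91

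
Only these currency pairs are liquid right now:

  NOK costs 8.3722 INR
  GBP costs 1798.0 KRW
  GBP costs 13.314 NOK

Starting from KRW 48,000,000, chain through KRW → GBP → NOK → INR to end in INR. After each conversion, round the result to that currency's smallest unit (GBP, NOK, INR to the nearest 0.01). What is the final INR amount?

INR 2,975,772.40

KRW 48,000,000 ÷ 1798.0 = GBP 26,696.33
GBP 26,696.33 × 13.314 = NOK 355,434.94
NOK 355,434.94 × 8.3722 = INR 2,975,772.40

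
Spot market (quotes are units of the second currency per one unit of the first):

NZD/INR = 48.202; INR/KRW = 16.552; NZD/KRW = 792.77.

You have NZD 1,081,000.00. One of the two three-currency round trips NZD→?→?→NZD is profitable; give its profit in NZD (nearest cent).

Profitable loop is NZD → INR → KRW → NZD:
NZD 1,081,000.00 × 48.202 = INR 52,106,362.00
INR 52,106,362.00 × 16.552 = KRW 862,464,504
KRW 862,464,504 ÷ 792.77 = NZD 1,087,912.64
Profit = NZD 1,087,912.64 − NZD 1,081,000.00

Profit: NZD 6,912.64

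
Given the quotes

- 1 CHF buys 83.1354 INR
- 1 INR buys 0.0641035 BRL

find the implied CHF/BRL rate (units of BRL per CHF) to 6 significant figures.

CHF/BRL = 5.32927

1 CHF × 83.1354 = 83.1354 INR
83.1354 INR × 0.0641035 = 5.32927 BRL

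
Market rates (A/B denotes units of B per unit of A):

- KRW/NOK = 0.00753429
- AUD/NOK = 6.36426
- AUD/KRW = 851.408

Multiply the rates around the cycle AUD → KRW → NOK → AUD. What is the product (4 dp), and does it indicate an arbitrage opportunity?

Around AUD → KRW → NOK → AUD: 1 × 851.408 × 0.00753429 ÷ 6.36426 = 1.007934
Product > 1; profitable direction is AUD → KRW → NOK → AUD.

1.0079 (arbitrage exists)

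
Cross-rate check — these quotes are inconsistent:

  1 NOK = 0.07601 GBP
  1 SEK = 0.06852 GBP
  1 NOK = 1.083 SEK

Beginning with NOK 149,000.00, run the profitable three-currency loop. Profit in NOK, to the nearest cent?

Profitable loop is NOK → GBP → SEK → NOK:
NOK 149,000.00 × 0.07601 = GBP 11,325.49
GBP 11,325.49 ÷ 0.06852 = SEK 165,287.36
SEK 165,287.36 ÷ 1.083 = NOK 152,619.91
Profit = NOK 152,619.91 − NOK 149,000.00

Profit: NOK 3,619.91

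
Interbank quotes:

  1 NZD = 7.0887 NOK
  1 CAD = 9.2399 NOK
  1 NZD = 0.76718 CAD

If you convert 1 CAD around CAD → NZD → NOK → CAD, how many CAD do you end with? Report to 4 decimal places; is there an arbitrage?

Around CAD → NZD → NOK → CAD: 1 ÷ 0.76718 × 7.0887 ÷ 9.2399 = 1.000005
Product ≈ 1 (deviation 0.000%, within rounding noise).

1.0000 (no arbitrage)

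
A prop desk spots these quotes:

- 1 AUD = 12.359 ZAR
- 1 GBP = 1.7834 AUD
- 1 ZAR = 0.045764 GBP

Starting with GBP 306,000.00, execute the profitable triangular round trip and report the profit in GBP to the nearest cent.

Profitable loop is GBP → AUD → ZAR → GBP:
GBP 306,000.00 × 1.7834 = AUD 545,720.40
AUD 545,720.40 × 12.359 = ZAR 6,744,558.42
ZAR 6,744,558.42 × 0.045764 = GBP 308,657.97
Profit = GBP 308,657.97 − GBP 306,000.00

Profit: GBP 2,657.97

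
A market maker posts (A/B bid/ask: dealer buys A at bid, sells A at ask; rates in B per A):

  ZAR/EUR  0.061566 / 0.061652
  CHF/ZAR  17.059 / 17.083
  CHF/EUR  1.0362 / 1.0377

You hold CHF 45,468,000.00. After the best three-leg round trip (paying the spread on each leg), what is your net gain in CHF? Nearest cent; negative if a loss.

Best loop CHF → ZAR → EUR → CHF:
CHF 45,468,000.00 × 17.059 (sell CHF at bid) = ZAR 775,638,612.00
ZAR 775,638,612.00 × 0.061566 (sell ZAR at bid) = EUR 47,752,966.79
EUR 47,752,966.79 ÷ 1.0377 (buy CHF at ask) = CHF 46,018,084.98

Net profit: CHF 550,084.98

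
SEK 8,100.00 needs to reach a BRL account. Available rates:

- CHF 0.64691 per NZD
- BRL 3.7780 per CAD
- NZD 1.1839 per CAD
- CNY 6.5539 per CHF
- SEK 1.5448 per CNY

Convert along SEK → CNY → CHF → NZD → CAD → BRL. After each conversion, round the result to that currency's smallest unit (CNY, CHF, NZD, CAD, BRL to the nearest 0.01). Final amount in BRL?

SEK 8,100.00 ÷ 1.5448 = CNY 5,243.40
CNY 5,243.40 ÷ 6.5539 = CHF 800.04
CHF 800.04 ÷ 0.64691 = NZD 1,236.71
NZD 1,236.71 ÷ 1.1839 = CAD 1,044.61
CAD 1,044.61 × 3.7780 = BRL 3,946.54

BRL 3,946.54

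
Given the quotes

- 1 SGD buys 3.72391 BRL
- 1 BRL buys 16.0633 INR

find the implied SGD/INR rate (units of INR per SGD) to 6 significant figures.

1 SGD × 3.72391 = 3.72391 BRL
3.72391 BRL × 16.0633 = 59.8183 INR

SGD/INR = 59.8183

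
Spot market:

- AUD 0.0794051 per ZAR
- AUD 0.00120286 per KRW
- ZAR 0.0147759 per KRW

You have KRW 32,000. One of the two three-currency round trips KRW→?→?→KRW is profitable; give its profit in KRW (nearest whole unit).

Profitable loop is KRW → AUD → ZAR → KRW:
KRW 32,000 × 0.00120286 = AUD 38.49
AUD 38.49 ÷ 0.0794051 = ZAR 484.75
ZAR 484.75 ÷ 0.0147759 = KRW 32,807
Profit = KRW 32,807 − KRW 32,000

Profit: KRW 807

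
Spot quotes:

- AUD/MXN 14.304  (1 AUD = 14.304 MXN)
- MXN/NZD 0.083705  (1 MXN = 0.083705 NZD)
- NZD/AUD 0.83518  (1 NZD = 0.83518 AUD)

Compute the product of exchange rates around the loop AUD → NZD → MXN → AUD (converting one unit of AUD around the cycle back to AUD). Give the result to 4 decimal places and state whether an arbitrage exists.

1.0000 (no arbitrage)

Around AUD → NZD → MXN → AUD: 1 ÷ 0.83518 ÷ 0.083705 ÷ 14.304 = 1.000025
Product ≈ 1 (deviation 0.003%, within rounding noise).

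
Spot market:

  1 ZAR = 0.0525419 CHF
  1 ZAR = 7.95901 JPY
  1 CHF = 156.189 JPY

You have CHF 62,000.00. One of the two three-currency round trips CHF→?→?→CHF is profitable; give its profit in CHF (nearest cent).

Profitable loop is CHF → JPY → ZAR → CHF:
CHF 62,000.00 × 156.189 = JPY 9,683,718
JPY 9,683,718 ÷ 7.95901 = ZAR 1,216,698.81
ZAR 1,216,698.81 × 0.0525419 = CHF 63,927.67
Profit = CHF 63,927.67 − CHF 62,000.00

Profit: CHF 1,927.67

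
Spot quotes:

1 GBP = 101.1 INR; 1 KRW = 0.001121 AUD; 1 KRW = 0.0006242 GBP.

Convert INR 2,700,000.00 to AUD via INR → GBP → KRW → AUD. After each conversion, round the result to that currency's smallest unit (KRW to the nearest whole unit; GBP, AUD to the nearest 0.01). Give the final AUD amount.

AUD 47,961.68

INR 2,700,000.00 ÷ 101.1 = GBP 26,706.23
GBP 26,706.23 ÷ 0.0006242 = KRW 42,784,732
KRW 42,784,732 × 0.001121 = AUD 47,961.68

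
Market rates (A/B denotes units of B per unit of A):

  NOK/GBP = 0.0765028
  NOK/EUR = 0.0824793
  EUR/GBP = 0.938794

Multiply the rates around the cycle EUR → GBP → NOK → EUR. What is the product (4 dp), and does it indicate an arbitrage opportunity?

Around EUR → GBP → NOK → EUR: 1 × 0.938794 ÷ 0.0765028 × 0.0824793 = 1.012134
Product > 1; profitable direction is EUR → GBP → NOK → EUR.

1.0121 (arbitrage exists)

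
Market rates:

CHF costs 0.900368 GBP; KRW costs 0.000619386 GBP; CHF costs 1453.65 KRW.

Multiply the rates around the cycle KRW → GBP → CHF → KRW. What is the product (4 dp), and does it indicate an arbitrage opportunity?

1.0000 (no arbitrage)

Around KRW → GBP → CHF → KRW: 1 × 0.000619386 ÷ 0.900368 × 1453.65 = 1.000003
Product ≈ 1 (deviation 0.000%, within rounding noise).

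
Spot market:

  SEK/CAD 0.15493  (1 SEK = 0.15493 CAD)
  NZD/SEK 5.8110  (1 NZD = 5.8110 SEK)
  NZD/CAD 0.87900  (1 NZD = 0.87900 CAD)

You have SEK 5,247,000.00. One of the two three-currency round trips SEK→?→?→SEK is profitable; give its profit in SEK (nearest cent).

Profit: SEK 127,135.17

Profitable loop is SEK → CAD → NZD → SEK:
SEK 5,247,000.00 × 0.15493 = CAD 812,917.71
CAD 812,917.71 ÷ 0.87900 = NZD 924,821.06
NZD 924,821.06 × 5.8110 = SEK 5,374,135.17
Profit = SEK 5,374,135.17 − SEK 5,247,000.00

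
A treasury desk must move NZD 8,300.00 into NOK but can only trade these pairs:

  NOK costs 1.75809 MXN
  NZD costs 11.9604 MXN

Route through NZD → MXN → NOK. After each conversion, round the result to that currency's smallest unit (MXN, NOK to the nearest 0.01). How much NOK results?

NZD 8,300.00 × 11.9604 = MXN 99,271.32
MXN 99,271.32 ÷ 1.75809 = NOK 56,465.44

NOK 56,465.44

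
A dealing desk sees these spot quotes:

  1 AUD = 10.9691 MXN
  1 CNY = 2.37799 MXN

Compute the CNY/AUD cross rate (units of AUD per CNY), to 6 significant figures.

1 CNY × 2.37799 = 2.37799 MXN
2.37799 MXN ÷ 10.9691 = 0.21679 AUD

CNY/AUD = 0.216790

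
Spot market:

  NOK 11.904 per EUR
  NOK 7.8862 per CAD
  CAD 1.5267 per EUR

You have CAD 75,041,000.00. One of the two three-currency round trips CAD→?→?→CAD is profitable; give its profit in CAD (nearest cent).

Profitable loop is CAD → NOK → EUR → CAD:
CAD 75,041,000.00 × 7.8862 = NOK 591,788,334.20
NOK 591,788,334.20 ÷ 11.904 = EUR 49,713,401.73
EUR 49,713,401.73 × 1.5267 = CAD 75,897,450.42
Profit = CAD 75,897,450.42 − CAD 75,041,000.00

Profit: CAD 856,450.42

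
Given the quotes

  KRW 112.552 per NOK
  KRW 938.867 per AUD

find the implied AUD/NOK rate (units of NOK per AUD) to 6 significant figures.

AUD/NOK = 8.34163

1 AUD × 938.867 = 938.867 KRW
938.867 KRW ÷ 112.552 = 8.34163 NOK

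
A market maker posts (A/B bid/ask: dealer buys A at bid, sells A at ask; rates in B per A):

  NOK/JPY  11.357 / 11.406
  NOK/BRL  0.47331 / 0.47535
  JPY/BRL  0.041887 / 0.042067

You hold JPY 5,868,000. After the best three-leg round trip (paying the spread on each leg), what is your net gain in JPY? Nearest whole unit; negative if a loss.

Net profit: JPY 4,452

Best loop JPY → BRL → NOK → JPY:
JPY 5,868,000 × 0.041887 (sell JPY at bid) = BRL 245,792.92
BRL 245,792.92 ÷ 0.47535 (buy NOK at ask) = NOK 517,077.77
NOK 517,077.77 × 11.357 (sell NOK at bid) = JPY 5,872,452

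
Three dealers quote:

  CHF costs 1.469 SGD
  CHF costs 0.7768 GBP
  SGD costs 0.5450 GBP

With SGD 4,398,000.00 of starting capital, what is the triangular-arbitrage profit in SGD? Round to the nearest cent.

Profitable loop is SGD → GBP → CHF → SGD:
SGD 4,398,000.00 × 0.5450 = GBP 2,396,910.00
GBP 2,396,910.00 ÷ 0.7768 = CHF 3,085,620.49
CHF 3,085,620.49 × 1.469 = SGD 4,532,776.51
Profit = SGD 4,532,776.51 − SGD 4,398,000.00

Profit: SGD 134,776.51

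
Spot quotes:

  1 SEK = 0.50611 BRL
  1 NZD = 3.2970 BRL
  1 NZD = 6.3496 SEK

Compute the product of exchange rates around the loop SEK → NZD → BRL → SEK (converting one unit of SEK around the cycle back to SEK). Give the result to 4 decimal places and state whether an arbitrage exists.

Around SEK → NZD → BRL → SEK: 1 ÷ 6.3496 × 3.2970 ÷ 0.50611 = 1.025953
Product > 1; profitable direction is SEK → NZD → BRL → SEK.

1.0260 (arbitrage exists)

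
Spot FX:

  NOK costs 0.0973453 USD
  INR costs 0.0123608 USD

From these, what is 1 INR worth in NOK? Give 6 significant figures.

1 INR × 0.0123608 = 0.0123608 USD
0.0123608 USD ÷ 0.0973453 = 0.126979 NOK

INR/NOK = 0.126979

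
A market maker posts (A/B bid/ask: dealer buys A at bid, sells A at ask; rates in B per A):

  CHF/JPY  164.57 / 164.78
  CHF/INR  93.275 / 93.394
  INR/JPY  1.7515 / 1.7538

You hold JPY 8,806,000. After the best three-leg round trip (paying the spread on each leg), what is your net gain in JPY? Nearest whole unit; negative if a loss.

Net profit: JPY 41,698

Best loop JPY → INR → CHF → JPY:
JPY 8,806,000 ÷ 1.7538 (buy INR at ask) = INR 5,021,097.05
INR 5,021,097.05 ÷ 93.394 (buy CHF at ask) = CHF 53,762.52
CHF 53,762.52 × 164.57 (sell CHF at bid) = JPY 8,847,698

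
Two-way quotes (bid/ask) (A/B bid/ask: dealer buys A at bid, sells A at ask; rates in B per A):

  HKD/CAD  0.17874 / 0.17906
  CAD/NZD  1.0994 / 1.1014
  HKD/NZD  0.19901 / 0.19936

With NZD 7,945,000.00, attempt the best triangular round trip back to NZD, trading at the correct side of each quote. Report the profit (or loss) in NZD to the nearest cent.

Net profit: NZD 72,244.88

Best loop NZD → CAD → HKD → NZD:
NZD 7,945,000.00 ÷ 1.1014 (buy CAD at ask) = CAD 7,213,546.40
CAD 7,213,546.40 ÷ 0.17906 (buy HKD at ask) = HKD 40,285,638.31
HKD 40,285,638.31 × 0.19901 (sell HKD at bid) = NZD 8,017,244.88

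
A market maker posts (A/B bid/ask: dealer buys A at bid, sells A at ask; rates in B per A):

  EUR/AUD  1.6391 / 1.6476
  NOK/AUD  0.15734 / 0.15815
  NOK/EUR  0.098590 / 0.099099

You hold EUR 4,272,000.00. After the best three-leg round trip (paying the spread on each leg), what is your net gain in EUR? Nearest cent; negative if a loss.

Best loop EUR → AUD → NOK → EUR:
EUR 4,272,000.00 × 1.6391 (sell EUR at bid) = AUD 7,002,235.20
AUD 7,002,235.20 ÷ 0.15815 (buy NOK at ask) = NOK 44,275,910.21
NOK 44,275,910.21 × 0.098590 (sell NOK at bid) = EUR 4,365,161.99

Net profit: EUR 93,161.99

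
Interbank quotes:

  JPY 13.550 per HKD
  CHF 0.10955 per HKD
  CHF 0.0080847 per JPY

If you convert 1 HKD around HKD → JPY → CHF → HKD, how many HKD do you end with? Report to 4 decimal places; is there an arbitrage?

Around HKD → JPY → CHF → HKD: 1 × 13.550 × 0.0080847 ÷ 0.10955 = 0.999979
Product ≈ 1 (deviation 0.002%, within rounding noise).

1.0000 (no arbitrage)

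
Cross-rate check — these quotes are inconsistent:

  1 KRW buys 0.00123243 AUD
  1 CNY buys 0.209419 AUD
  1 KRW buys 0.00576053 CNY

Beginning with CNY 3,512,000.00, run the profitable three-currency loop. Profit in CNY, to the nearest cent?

Profit: CNY 75,882.77

Profitable loop is CNY → KRW → AUD → CNY:
CNY 3,512,000.00 ÷ 0.00576053 = KRW 609,666,124
KRW 609,666,124 × 0.00123243 = AUD 751,370.82
AUD 751,370.82 ÷ 0.209419 = CNY 3,587,882.77
Profit = CNY 3,587,882.77 − CNY 3,512,000.00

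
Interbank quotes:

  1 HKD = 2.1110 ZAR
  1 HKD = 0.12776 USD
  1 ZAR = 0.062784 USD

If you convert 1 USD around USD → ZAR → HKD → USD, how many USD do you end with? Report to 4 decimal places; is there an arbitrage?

Around USD → ZAR → HKD → USD: 1 ÷ 0.062784 ÷ 2.1110 × 0.12776 = 0.963957
Product < 1; profitable direction is USD → HKD → ZAR → USD.

0.9640 (arbitrage exists)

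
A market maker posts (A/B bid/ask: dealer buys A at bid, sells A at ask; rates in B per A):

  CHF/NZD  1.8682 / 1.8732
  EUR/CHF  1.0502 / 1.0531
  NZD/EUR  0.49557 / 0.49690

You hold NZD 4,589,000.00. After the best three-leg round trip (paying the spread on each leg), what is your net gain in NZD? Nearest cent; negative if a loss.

Best loop NZD → CHF → EUR → NZD:
NZD 4,589,000.00 ÷ 1.8732 (buy CHF at ask) = CHF 2,449,818.49
CHF 2,449,818.49 ÷ 1.0531 (buy EUR at ask) = EUR 2,326,292.37
EUR 2,326,292.37 ÷ 0.49690 (buy NZD at ask) = NZD 4,681,610.72

Net profit: NZD 92,610.72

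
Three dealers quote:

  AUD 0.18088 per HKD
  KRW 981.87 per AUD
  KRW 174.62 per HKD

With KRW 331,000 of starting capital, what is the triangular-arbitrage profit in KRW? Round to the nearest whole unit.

Profitable loop is KRW → HKD → AUD → KRW:
KRW 331,000 ÷ 174.62 = HKD 1,895.54
HKD 1,895.54 × 0.18088 = AUD 342.87
AUD 342.87 × 981.87 = KRW 336,650
Profit = KRW 336,650 − KRW 331,000

Profit: KRW 5,650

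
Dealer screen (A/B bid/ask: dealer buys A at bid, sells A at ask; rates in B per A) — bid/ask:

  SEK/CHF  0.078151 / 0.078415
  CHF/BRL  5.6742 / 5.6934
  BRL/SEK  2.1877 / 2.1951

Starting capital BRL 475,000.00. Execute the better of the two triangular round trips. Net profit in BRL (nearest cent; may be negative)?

Net profit: BRL 9,694.91

Best loop BRL → CHF → SEK → BRL:
BRL 475,000.00 ÷ 5.6934 (buy CHF at ask) = CHF 83,429.94
CHF 83,429.94 ÷ 0.078415 (buy SEK at ask) = SEK 1,063,953.79
SEK 1,063,953.79 ÷ 2.1951 (buy BRL at ask) = BRL 484,694.91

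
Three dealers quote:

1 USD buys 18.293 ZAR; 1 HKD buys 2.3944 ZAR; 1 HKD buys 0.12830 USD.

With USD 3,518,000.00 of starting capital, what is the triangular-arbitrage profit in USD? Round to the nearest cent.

Profitable loop is USD → HKD → ZAR → USD:
USD 3,518,000.00 ÷ 0.12830 = HKD 27,420,109.12
HKD 27,420,109.12 × 2.3944 = ZAR 65,654,709.28
ZAR 65,654,709.28 ÷ 18.293 = USD 3,589,061.90
Profit = USD 3,589,061.90 − USD 3,518,000.00

Profit: USD 71,061.90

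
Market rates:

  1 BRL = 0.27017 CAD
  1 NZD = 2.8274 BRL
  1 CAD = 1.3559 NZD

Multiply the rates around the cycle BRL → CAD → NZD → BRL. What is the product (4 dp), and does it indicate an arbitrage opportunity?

Around BRL → CAD → NZD → BRL: 1 × 0.27017 × 1.3559 × 2.8274 = 1.035743
Product > 1; profitable direction is BRL → CAD → NZD → BRL.

1.0357 (arbitrage exists)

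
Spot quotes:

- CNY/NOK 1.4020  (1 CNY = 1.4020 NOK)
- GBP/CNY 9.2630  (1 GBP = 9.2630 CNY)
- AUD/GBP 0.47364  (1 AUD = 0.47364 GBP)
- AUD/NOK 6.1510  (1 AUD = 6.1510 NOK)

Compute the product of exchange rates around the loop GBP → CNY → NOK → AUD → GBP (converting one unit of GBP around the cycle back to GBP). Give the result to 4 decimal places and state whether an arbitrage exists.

1.0000 (no arbitrage)

Around GBP → CNY → NOK → AUD → GBP: 1 × 9.2630 × 1.4020 ÷ 6.1510 × 0.47364 = 1.000005
Product ≈ 1 (deviation 0.001%, within rounding noise).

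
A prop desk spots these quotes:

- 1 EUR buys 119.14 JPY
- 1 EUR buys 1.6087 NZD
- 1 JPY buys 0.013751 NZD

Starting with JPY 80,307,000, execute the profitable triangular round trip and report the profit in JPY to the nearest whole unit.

Profit: JPY 1,477,352

Profitable loop is JPY → NZD → EUR → JPY:
JPY 80,307,000 × 0.013751 = NZD 1,104,301.56
NZD 1,104,301.56 ÷ 1.6087 = EUR 686,455.87
EUR 686,455.87 × 119.14 = JPY 81,784,352
Profit = JPY 81,784,352 − JPY 80,307,000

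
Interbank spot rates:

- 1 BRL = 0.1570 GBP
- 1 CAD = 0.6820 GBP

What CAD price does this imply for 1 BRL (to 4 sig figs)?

BRL/CAD = 0.2302

1 BRL × 0.1570 = 0.157 GBP
0.157 GBP ÷ 0.6820 = 0.230205 CAD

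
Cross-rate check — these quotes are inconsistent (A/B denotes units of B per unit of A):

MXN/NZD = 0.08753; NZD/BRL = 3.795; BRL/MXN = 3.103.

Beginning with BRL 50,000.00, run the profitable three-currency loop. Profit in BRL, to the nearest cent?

Profitable loop is BRL → MXN → NZD → BRL:
BRL 50,000.00 × 3.103 = MXN 155,150.00
MXN 155,150.00 × 0.08753 = NZD 13,580.28
NZD 13,580.28 × 3.795 = BRL 51,537.16
Profit = BRL 51,537.16 − BRL 50,000.00

Profit: BRL 1,537.16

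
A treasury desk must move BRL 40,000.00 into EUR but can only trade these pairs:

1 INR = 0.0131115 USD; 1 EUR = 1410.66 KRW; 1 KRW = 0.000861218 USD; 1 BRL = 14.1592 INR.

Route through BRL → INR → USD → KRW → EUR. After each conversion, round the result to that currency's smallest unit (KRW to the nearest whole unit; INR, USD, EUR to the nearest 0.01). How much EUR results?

BRL 40,000.00 × 14.1592 = INR 566,368.00
INR 566,368.00 × 0.0131115 = USD 7,425.93
USD 7,425.93 ÷ 0.000861218 = KRW 8,622,590
KRW 8,622,590 ÷ 1410.66 = EUR 6,112.45

EUR 6,112.45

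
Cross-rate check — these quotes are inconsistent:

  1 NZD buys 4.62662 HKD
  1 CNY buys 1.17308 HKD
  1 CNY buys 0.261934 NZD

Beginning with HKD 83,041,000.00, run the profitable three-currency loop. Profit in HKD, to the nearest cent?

Profit: HKD 2,745,835.11

Profitable loop is HKD → CNY → NZD → HKD:
HKD 83,041,000.00 ÷ 1.17308 = CNY 70,788,863.50
CNY 70,788,863.50 × 0.261934 = NZD 18,542,010.17
NZD 18,542,010.17 × 4.62662 = HKD 85,786,835.11
Profit = HKD 85,786,835.11 − HKD 83,041,000.00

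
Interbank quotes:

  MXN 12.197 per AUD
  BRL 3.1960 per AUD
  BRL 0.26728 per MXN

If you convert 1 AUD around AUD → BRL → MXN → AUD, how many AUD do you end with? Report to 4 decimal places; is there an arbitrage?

0.9804 (arbitrage exists)

Around AUD → BRL → MXN → AUD: 1 × 3.1960 ÷ 0.26728 ÷ 12.197 = 0.980364
Product < 1; profitable direction is AUD → MXN → BRL → AUD.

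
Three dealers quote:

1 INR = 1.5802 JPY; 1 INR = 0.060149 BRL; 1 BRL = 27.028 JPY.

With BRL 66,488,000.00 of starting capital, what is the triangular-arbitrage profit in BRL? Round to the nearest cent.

Profitable loop is BRL → JPY → INR → BRL:
BRL 66,488,000.00 × 27.028 = JPY 1,797,037,664
JPY 1,797,037,664 ÷ 1.5802 = INR 1,137,221,658.02
INR 1,137,221,658.02 × 0.060149 = BRL 68,402,745.51
Profit = BRL 68,402,745.51 − BRL 66,488,000.00

Profit: BRL 1,914,745.51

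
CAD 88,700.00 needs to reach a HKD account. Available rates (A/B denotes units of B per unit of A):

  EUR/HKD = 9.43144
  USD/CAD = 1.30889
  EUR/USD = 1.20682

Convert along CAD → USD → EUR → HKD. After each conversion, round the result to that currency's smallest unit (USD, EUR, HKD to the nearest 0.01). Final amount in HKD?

HKD 529,609.69

CAD 88,700.00 ÷ 1.30889 = USD 67,767.34
USD 67,767.34 ÷ 1.20682 = EUR 56,153.64
EUR 56,153.64 × 9.43144 = HKD 529,609.69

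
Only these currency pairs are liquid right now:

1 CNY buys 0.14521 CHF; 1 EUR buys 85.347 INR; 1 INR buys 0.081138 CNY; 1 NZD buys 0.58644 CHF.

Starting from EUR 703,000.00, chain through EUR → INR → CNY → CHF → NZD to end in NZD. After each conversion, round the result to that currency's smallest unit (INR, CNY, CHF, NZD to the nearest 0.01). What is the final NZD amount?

NZD 1,205,426.74

EUR 703,000.00 × 85.347 = INR 59,998,941.00
INR 59,998,941.00 × 0.081138 = CNY 4,868,194.07
CNY 4,868,194.07 × 0.14521 = CHF 706,910.46
CHF 706,910.46 ÷ 0.58644 = NZD 1,205,426.74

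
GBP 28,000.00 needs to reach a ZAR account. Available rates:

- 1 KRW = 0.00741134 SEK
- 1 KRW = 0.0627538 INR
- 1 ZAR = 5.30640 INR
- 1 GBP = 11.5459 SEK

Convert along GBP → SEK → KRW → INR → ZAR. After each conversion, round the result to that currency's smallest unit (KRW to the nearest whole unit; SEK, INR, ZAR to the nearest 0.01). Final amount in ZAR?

ZAR 515,856.77

GBP 28,000.00 × 11.5459 = SEK 323,285.20
SEK 323,285.20 ÷ 0.00741134 = KRW 43,620,344
KRW 43,620,344 × 0.0627538 = INR 2,737,342.34
INR 2,737,342.34 ÷ 5.30640 = ZAR 515,856.77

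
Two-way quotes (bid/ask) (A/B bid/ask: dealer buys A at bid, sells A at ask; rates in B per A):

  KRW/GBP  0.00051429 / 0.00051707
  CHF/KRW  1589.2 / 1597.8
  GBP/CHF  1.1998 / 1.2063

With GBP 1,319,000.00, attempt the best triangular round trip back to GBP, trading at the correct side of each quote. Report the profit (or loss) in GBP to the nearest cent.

Net profit: GBP 4,481.00

Best loop GBP → KRW → CHF → GBP:
GBP 1,319,000.00 ÷ 0.00051707 (buy KRW at ask) = KRW 2,550,911,869
KRW 2,550,911,869 ÷ 1597.8 (buy CHF at ask) = CHF 1,596,515.13
CHF 1,596,515.13 ÷ 1.2063 (buy GBP at ask) = GBP 1,323,481.00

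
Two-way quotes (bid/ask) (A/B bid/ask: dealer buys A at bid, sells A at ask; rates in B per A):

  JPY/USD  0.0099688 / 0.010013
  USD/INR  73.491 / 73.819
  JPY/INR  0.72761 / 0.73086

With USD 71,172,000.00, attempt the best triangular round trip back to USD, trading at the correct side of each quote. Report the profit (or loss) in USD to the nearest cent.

Best loop USD → INR → JPY → USD:
USD 71,172,000.00 × 73.491 (sell USD at bid) = INR 5,230,501,452.00
INR 5,230,501,452.00 ÷ 0.73086 (buy JPY at ask) = JPY 7,156,639,373
JPY 7,156,639,373 × 0.0099688 (sell JPY at bid) = USD 71,343,106.58

Net profit: USD 171,106.58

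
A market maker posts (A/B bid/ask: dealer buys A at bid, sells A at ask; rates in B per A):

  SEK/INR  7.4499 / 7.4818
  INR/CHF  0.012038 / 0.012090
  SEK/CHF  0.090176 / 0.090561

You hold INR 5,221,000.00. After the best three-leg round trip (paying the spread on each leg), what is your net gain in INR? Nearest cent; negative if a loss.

Best loop INR → SEK → CHF → INR:
INR 5,221,000.00 ÷ 7.4818 (buy SEK at ask) = SEK 697,826.73
SEK 697,826.73 × 0.090176 (sell SEK at bid) = CHF 62,927.22
CHF 62,927.22 ÷ 0.012090 (buy INR at ask) = INR 5,204,898.50

Net result: INR -16,101.50 (no profitable arbitrage after spreads)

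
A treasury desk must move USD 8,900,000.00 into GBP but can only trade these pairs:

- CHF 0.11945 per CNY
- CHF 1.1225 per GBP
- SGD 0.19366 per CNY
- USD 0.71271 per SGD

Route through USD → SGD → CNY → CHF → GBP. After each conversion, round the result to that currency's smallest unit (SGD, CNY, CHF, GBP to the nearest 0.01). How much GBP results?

USD 8,900,000.00 ÷ 0.71271 = SGD 12,487,547.53
SGD 12,487,547.53 ÷ 0.19366 = CNY 64,481,811.06
CNY 64,481,811.06 × 0.11945 = CHF 7,702,352.33
CHF 7,702,352.33 ÷ 1.1225 = GBP 6,861,783.81

GBP 6,861,783.81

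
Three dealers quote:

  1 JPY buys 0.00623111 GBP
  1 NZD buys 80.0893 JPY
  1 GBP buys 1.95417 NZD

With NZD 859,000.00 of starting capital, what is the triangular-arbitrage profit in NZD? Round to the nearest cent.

Profit: NZD 21,827.58

Profitable loop is NZD → GBP → JPY → NZD:
NZD 859,000.00 ÷ 1.95417 = GBP 439,572.81
GBP 439,572.81 ÷ 0.00623111 = JPY 70,544,865
JPY 70,544,865 ÷ 80.0893 = NZD 880,827.58
Profit = NZD 880,827.58 − NZD 859,000.00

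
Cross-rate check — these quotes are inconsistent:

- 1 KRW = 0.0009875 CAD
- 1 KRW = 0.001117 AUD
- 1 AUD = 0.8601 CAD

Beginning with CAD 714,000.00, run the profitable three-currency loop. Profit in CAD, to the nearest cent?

Profitable loop is CAD → AUD → KRW → CAD:
CAD 714,000.00 ÷ 0.8601 = AUD 830,136.03
AUD 830,136.03 ÷ 0.001117 = KRW 743,183,555
KRW 743,183,555 × 0.0009875 = CAD 733,893.76
Profit = CAD 733,893.76 − CAD 714,000.00

Profit: CAD 19,893.76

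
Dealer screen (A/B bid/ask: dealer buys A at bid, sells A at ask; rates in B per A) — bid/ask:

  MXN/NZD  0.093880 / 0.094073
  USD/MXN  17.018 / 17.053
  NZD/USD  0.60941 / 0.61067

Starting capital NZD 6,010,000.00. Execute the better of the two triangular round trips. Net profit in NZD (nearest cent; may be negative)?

Best loop NZD → MXN → USD → NZD:
NZD 6,010,000.00 ÷ 0.094073 (buy MXN at ask) = MXN 63,886,556.19
MXN 63,886,556.19 ÷ 17.053 (buy USD at ask) = USD 3,746,352.91
USD 3,746,352.91 ÷ 0.61067 (buy NZD at ask) = NZD 6,134,823.90

Net profit: NZD 124,823.90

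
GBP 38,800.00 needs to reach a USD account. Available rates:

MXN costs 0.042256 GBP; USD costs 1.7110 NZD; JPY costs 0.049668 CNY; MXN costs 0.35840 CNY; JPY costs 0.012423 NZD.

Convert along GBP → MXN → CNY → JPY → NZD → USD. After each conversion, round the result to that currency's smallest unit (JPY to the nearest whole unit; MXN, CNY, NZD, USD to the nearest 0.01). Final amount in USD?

GBP 38,800.00 ÷ 0.042256 = MXN 918,212.80
MXN 918,212.80 × 0.35840 = CNY 329,087.47
CNY 329,087.47 ÷ 0.049668 = JPY 6,625,744
JPY 6,625,744 × 0.012423 = NZD 82,311.62
NZD 82,311.62 ÷ 1.7110 = USD 48,107.32

USD 48,107.32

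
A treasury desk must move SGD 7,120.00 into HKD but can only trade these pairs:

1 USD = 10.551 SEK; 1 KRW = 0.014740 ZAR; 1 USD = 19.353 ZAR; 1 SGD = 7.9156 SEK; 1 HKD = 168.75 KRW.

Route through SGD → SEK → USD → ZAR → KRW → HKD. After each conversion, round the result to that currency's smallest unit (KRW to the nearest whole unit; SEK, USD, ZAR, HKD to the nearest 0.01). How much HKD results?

HKD 41,560.20

SGD 7,120.00 × 7.9156 = SEK 56,359.07
SEK 56,359.07 ÷ 10.551 = USD 5,341.59
USD 5,341.59 × 19.353 = ZAR 103,375.79
ZAR 103,375.79 ÷ 0.014740 = KRW 7,013,283
KRW 7,013,283 ÷ 168.75 = HKD 41,560.20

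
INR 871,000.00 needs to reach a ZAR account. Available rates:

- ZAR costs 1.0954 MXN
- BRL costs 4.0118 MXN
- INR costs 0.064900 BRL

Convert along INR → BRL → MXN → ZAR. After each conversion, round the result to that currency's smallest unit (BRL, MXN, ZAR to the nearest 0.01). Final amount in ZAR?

ZAR 207,028.14

INR 871,000.00 × 0.064900 = BRL 56,527.90
BRL 56,527.90 × 4.0118 = MXN 226,778.63
MXN 226,778.63 ÷ 1.0954 = ZAR 207,028.14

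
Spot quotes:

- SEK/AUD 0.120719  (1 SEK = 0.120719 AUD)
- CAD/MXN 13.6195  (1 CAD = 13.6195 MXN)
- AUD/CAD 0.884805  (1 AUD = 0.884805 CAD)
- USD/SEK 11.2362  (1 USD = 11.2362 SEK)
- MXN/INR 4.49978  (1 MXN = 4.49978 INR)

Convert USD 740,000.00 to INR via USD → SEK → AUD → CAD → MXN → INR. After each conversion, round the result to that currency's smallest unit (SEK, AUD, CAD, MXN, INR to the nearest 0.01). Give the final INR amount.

USD 740,000.00 × 11.2362 = SEK 8,314,788.00
SEK 8,314,788.00 × 0.120719 = AUD 1,003,752.89
AUD 1,003,752.89 × 0.884805 = CAD 888,125.58
CAD 888,125.58 × 13.6195 = MXN 12,095,826.34
MXN 12,095,826.34 × 4.49978 = INR 54,428,557.45

INR 54,428,557.45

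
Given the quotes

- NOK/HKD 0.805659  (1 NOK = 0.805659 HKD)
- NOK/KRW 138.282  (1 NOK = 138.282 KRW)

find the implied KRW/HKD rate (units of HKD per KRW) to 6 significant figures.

KRW/HKD = 0.00582620

1 KRW ÷ 138.282 = 0.0072316 NOK
0.0072316 NOK × 0.805659 = 0.0058262 HKD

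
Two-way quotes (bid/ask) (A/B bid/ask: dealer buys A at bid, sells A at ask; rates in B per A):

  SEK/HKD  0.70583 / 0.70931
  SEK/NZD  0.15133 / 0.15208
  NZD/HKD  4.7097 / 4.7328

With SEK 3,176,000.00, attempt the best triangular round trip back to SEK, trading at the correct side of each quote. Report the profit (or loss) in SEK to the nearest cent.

Best loop SEK → NZD → HKD → SEK:
SEK 3,176,000.00 × 0.15133 (sell SEK at bid) = NZD 480,624.08
NZD 480,624.08 × 4.7097 (sell NZD at bid) = HKD 2,263,595.23
HKD 2,263,595.23 ÷ 0.70931 (buy SEK at ask) = SEK 3,191,263.66

Net profit: SEK 15,263.66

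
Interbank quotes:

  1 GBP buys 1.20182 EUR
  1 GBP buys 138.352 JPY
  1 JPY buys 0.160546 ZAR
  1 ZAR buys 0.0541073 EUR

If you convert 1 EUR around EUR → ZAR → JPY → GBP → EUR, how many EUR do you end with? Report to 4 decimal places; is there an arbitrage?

Around EUR → ZAR → JPY → GBP → EUR: 1 ÷ 0.0541073 ÷ 0.160546 ÷ 138.352 × 1.20182 = 0.999997
Product ≈ 1 (deviation 0.000%, within rounding noise).

1.0000 (no arbitrage)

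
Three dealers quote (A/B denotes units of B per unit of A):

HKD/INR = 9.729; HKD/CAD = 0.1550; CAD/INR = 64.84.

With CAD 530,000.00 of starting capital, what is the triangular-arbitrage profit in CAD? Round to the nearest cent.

Profit: CAD 17,497.79

Profitable loop is CAD → INR → HKD → CAD:
CAD 530,000.00 × 64.84 = INR 34,365,200.00
INR 34,365,200.00 ÷ 9.729 = HKD 3,532,243.81
HKD 3,532,243.81 × 0.1550 = CAD 547,497.79
Profit = CAD 547,497.79 − CAD 530,000.00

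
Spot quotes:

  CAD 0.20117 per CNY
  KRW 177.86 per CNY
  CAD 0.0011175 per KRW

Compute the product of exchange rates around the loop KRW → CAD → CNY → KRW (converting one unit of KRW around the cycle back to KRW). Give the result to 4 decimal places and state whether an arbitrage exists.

0.9880 (arbitrage exists)

Around KRW → CAD → CNY → KRW: 1 × 0.0011175 ÷ 0.20117 × 177.86 = 0.988013
Product < 1; profitable direction is KRW → CNY → CAD → KRW.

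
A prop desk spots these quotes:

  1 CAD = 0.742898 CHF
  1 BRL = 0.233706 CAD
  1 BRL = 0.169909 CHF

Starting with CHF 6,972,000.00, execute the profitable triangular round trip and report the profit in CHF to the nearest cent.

Profit: CHF 152,264.68

Profitable loop is CHF → BRL → CAD → CHF:
CHF 6,972,000.00 ÷ 0.169909 = BRL 41,033,729.82
BRL 41,033,729.82 × 0.233706 = CAD 9,589,828.86
CAD 9,589,828.86 × 0.742898 = CHF 7,124,264.68
Profit = CHF 7,124,264.68 − CHF 6,972,000.00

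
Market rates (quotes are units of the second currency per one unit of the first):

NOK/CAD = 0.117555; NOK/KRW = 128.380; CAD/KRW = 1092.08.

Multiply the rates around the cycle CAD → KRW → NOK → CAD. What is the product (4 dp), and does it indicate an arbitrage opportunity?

Around CAD → KRW → NOK → CAD: 1 × 1092.08 ÷ 128.380 × 0.117555 = 0.999996
Product ≈ 1 (deviation 0.000%, within rounding noise).

1.0000 (no arbitrage)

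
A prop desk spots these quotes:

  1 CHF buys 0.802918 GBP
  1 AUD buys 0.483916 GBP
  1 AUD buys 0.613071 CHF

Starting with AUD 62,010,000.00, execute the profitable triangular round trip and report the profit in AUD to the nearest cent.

Profitable loop is AUD → CHF → GBP → AUD:
AUD 62,010,000.00 × 0.613071 = CHF 38,016,532.71
CHF 38,016,532.71 × 0.802918 = GBP 30,524,158.41
GBP 30,524,158.41 ÷ 0.483916 = AUD 63,077,390.31
Profit = AUD 63,077,390.31 − AUD 62,010,000.00

Profit: AUD 1,067,390.31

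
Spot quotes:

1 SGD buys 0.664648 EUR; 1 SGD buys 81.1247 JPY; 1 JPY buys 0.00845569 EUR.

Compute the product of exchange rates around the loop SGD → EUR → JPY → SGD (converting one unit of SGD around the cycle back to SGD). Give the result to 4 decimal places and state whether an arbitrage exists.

Around SGD → EUR → JPY → SGD: 1 × 0.664648 ÷ 0.00845569 ÷ 81.1247 = 0.968924
Product < 1; profitable direction is SGD → JPY → EUR → SGD.

0.9689 (arbitrage exists)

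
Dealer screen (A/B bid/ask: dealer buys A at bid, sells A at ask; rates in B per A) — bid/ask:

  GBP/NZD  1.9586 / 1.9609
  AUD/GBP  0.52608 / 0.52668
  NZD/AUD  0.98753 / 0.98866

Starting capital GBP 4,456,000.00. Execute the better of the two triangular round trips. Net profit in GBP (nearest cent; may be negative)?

Net profit: GBP 78,120.12

Best loop GBP → NZD → AUD → GBP:
GBP 4,456,000.00 × 1.9586 (sell GBP at bid) = NZD 8,727,521.60
NZD 8,727,521.60 × 0.98753 (sell NZD at bid) = AUD 8,618,689.41
AUD 8,618,689.41 × 0.52608 (sell AUD at bid) = GBP 4,534,120.12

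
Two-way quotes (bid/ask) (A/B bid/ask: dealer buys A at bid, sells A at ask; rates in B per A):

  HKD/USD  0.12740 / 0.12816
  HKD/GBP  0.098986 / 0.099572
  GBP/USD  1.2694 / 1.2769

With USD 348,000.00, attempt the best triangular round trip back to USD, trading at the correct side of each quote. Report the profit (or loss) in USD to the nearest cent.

Net profit: USD 702.09

Best loop USD → GBP → HKD → USD:
USD 348,000.00 ÷ 1.2769 (buy GBP at ask) = GBP 272,535.05
GBP 272,535.05 ÷ 0.099572 (buy HKD at ask) = HKD 2,737,065.10
HKD 2,737,065.10 × 0.12740 (sell HKD at bid) = USD 348,702.09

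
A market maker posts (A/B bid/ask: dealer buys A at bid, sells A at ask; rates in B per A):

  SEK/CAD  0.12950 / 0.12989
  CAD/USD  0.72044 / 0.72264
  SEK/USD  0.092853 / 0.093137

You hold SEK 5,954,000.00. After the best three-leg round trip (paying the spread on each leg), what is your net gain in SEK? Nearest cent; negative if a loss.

Net profit: SEK 10,227.09

Best loop SEK → CAD → USD → SEK:
SEK 5,954,000.00 × 0.12950 (sell SEK at bid) = CAD 771,043.00
CAD 771,043.00 × 0.72044 (sell CAD at bid) = USD 555,490.22
USD 555,490.22 ÷ 0.093137 (buy SEK at ask) = SEK 5,964,227.09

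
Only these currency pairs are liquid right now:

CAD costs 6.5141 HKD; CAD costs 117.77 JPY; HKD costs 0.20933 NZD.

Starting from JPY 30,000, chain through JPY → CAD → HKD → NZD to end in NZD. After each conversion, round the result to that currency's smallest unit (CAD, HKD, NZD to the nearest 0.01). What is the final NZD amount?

NZD 347.35

JPY 30,000 ÷ 117.77 = CAD 254.73
CAD 254.73 × 6.5141 = HKD 1,659.34
HKD 1,659.34 × 0.20933 = NZD 347.35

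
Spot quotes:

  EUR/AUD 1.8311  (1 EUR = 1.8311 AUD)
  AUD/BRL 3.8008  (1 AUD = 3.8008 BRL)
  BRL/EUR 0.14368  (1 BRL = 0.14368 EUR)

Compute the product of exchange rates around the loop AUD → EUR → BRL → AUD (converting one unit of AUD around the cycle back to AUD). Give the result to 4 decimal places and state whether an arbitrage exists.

Around AUD → EUR → BRL → AUD: 1 ÷ 1.8311 ÷ 0.14368 ÷ 3.8008 = 1.000038
Product ≈ 1 (deviation 0.004%, within rounding noise).

1.0000 (no arbitrage)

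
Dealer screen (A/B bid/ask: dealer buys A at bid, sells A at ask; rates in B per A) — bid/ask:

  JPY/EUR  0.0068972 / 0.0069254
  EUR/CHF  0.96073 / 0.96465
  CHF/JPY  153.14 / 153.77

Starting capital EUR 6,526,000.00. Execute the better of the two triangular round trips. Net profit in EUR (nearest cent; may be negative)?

Net profit: EUR 96,315.75

Best loop EUR → CHF → JPY → EUR:
EUR 6,526,000.00 × 0.96073 (sell EUR at bid) = CHF 6,269,723.98
CHF 6,269,723.98 × 153.14 (sell CHF at bid) = JPY 960,145,530
JPY 960,145,530 × 0.0068972 (sell JPY at bid) = EUR 6,622,315.75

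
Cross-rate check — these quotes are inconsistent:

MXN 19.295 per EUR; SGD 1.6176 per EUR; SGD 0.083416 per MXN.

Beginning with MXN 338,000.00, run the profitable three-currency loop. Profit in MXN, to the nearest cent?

Profitable loop is MXN → EUR → SGD → MXN:
MXN 338,000.00 ÷ 19.295 = EUR 17,517.49
EUR 17,517.49 × 1.6176 = SGD 28,336.29
SGD 28,336.29 ÷ 0.083416 = MXN 339,698.55
Profit = MXN 339,698.55 − MXN 338,000.00

Profit: MXN 1,698.55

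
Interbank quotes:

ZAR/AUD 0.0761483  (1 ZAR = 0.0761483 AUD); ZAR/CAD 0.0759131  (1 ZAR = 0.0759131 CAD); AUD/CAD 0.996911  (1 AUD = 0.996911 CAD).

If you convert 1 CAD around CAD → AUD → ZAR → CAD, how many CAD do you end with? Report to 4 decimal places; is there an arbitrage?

1.0000 (no arbitrage)

Around CAD → AUD → ZAR → CAD: 1 ÷ 0.996911 ÷ 0.0761483 × 0.0759131 = 1.000000
Product ≈ 1 (deviation 0.000%, within rounding noise).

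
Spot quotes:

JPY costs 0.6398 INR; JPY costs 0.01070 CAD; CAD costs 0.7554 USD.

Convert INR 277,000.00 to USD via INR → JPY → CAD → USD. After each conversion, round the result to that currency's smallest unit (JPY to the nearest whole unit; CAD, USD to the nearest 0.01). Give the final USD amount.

INR 277,000.00 ÷ 0.6398 = JPY 432,948
JPY 432,948 × 0.01070 = CAD 4,632.54
CAD 4,632.54 × 0.7554 = USD 3,499.42

USD 3,499.42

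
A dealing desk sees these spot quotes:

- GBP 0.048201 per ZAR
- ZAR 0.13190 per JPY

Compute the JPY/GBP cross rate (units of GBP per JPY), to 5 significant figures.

JPY/GBP = 0.0063577

1 JPY × 0.13190 = 0.1319 ZAR
0.1319 ZAR × 0.048201 = 0.00635771 GBP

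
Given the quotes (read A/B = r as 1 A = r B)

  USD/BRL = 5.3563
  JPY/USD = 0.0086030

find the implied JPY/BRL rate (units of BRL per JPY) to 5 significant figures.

JPY/BRL = 0.046080

1 JPY × 0.0086030 = 0.008603 USD
0.008603 USD × 5.3563 = 0.0460802 BRL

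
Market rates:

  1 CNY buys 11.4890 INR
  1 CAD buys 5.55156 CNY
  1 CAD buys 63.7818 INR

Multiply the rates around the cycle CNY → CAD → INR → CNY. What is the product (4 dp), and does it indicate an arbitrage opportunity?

Around CNY → CAD → INR → CNY: 1 ÷ 5.55156 × 63.7818 ÷ 11.4890 = 0.999999
Product ≈ 1 (deviation 0.000%, within rounding noise).

1.0000 (no arbitrage)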